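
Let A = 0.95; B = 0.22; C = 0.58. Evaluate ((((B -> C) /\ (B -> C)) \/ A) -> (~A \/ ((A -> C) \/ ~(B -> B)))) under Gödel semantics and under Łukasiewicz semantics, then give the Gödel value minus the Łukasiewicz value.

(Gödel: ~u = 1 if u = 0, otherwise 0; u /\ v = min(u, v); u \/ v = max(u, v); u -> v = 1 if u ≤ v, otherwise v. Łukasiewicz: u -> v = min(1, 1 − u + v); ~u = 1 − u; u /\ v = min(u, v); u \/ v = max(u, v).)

-0.05

Gödel evaluation:
  (B -> C): 0.22 ≤ 0.58, so result = 1
  (B -> C): 0.22 ≤ 0.58, so result = 1
  ((B -> C) /\ (B -> C)) = min(1, 1) = 1
  (((B -> C) /\ (B -> C)) \/ A) = max(1, 0.95) = 1
  ~A: Gödel ¬ of 0.95 = 0 (operand ≠ 0)
  (A -> C): 0.95 > 0.58, so result = 0.58
  (B -> B): 0.22 ≤ 0.22, so result = 1
  ~(B -> B): Gödel ¬ of 1 = 0 (operand ≠ 0)
  ((A -> C) \/ ~(B -> B)) = max(0.58, 0) = 0.58
  (~A \/ ((A -> C) \/ ~(B -> B))) = max(0, 0.58) = 0.58
  ((((B -> C) /\ (B -> C)) \/ A) -> (~A \/ ((A -> C) \/ ~(B -> B)))): 1 > 0.58, so result = 0.58
  Gödel value = 0.58
Łukasiewicz evaluation:
  (B -> C): min(1, 1 − 0.22 + 0.58) = 1
  (B -> C): min(1, 1 − 0.22 + 0.58) = 1
  ((B -> C) /\ (B -> C)) = min(1, 1) = 1
  (((B -> C) /\ (B -> C)) \/ A) = max(1, 0.95) = 1
  ~A: Łukasiewicz ¬ gives 1 − 0.95 = 0.05
  (A -> C): min(1, 1 − 0.95 + 0.58) = 0.63
  (B -> B): min(1, 1 − 0.22 + 0.22) = 1
  ~(B -> B): Łukasiewicz ¬ gives 1 − 1 = 0
  ((A -> C) \/ ~(B -> B)) = max(0.63, 0) = 0.63
  (~A \/ ((A -> C) \/ ~(B -> B))) = max(0.05, 0.63) = 0.63
  ((((B -> C) /\ (B -> C)) \/ A) -> (~A \/ ((A -> C) \/ ~(B -> B)))): min(1, 1 − 1 + 0.63) = 0.63
  Łukasiewicz value = 0.63
Difference: 0.58 − 0.63 = -0.05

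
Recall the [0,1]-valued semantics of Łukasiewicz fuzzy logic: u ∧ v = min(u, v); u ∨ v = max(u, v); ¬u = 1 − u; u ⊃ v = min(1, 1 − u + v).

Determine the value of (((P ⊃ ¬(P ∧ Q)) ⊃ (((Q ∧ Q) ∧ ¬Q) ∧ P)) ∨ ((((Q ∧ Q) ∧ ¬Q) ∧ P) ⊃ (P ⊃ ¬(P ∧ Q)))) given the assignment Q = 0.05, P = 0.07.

(P ∧ Q) = min(0.07, 0.05) = 0.05
¬(P ∧ Q): Łukasiewicz ¬ gives 1 − 0.05 = 0.95
(P ⊃ ¬(P ∧ Q)): min(1, 1 − 0.07 + 0.95) = 1
(Q ∧ Q) = min(0.05, 0.05) = 0.05
¬Q: Łukasiewicz ¬ gives 1 − 0.05 = 0.95
((Q ∧ Q) ∧ ¬Q) = min(0.05, 0.95) = 0.05
(((Q ∧ Q) ∧ ¬Q) ∧ P) = min(0.05, 0.07) = 0.05
((P ⊃ ¬(P ∧ Q)) ⊃ (((Q ∧ Q) ∧ ¬Q) ∧ P)): min(1, 1 − 1 + 0.05) = 0.05
(Q ∧ Q) = min(0.05, 0.05) = 0.05
¬Q: Łukasiewicz ¬ gives 1 − 0.05 = 0.95
((Q ∧ Q) ∧ ¬Q) = min(0.05, 0.95) = 0.05
(((Q ∧ Q) ∧ ¬Q) ∧ P) = min(0.05, 0.07) = 0.05
(P ∧ Q) = min(0.07, 0.05) = 0.05
¬(P ∧ Q): Łukasiewicz ¬ gives 1 − 0.05 = 0.95
(P ⊃ ¬(P ∧ Q)): min(1, 1 − 0.07 + 0.95) = 1
((((Q ∧ Q) ∧ ¬Q) ∧ P) ⊃ (P ⊃ ¬(P ∧ Q))): min(1, 1 − 0.05 + 1) = 1
(((P ⊃ ¬(P ∧ Q)) ⊃ (((Q ∧ Q) ∧ ¬Q) ∧ P)) ∨ ((((Q ∧ Q) ∧ ¬Q) ∧ P) ⊃ (P ⊃ ¬(P ∧ Q)))) = max(0.05, 1) = 1

1.00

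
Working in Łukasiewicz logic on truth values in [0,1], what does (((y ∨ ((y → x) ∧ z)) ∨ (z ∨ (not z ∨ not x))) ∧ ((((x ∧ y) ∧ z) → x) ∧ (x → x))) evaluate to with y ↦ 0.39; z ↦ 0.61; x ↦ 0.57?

0.61

(y → x): min(1, 1 − 0.39 + 0.57) = 1
((y → x) ∧ z) = min(1, 0.61) = 0.61
(y ∨ ((y → x) ∧ z)) = max(0.39, 0.61) = 0.61
not z: Łukasiewicz ¬ gives 1 − 0.61 = 0.39
not x: Łukasiewicz ¬ gives 1 − 0.57 = 0.43
(not z ∨ not x) = max(0.39, 0.43) = 0.43
(z ∨ (not z ∨ not x)) = max(0.61, 0.43) = 0.61
((y ∨ ((y → x) ∧ z)) ∨ (z ∨ (not z ∨ not x))) = max(0.61, 0.61) = 0.61
(x ∧ y) = min(0.57, 0.39) = 0.39
((x ∧ y) ∧ z) = min(0.39, 0.61) = 0.39
(((x ∧ y) ∧ z) → x): min(1, 1 − 0.39 + 0.57) = 1
(x → x): min(1, 1 − 0.57 + 0.57) = 1
((((x ∧ y) ∧ z) → x) ∧ (x → x)) = min(1, 1) = 1
(((y ∨ ((y → x) ∧ z)) ∨ (z ∨ (not z ∨ not x))) ∧ ((((x ∧ y) ∧ z) → x) ∧ (x → x))) = min(0.61, 1) = 0.61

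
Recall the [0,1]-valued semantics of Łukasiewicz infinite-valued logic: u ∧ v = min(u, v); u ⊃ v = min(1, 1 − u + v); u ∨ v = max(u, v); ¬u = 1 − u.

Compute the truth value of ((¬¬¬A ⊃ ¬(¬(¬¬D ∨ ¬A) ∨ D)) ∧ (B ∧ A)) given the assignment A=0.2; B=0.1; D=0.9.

0.10

¬A: Łukasiewicz ¬ gives 1 − 0.2 = 0.8
¬¬A: Łukasiewicz ¬ gives 1 − 0.8 = 0.2
¬¬¬A: Łukasiewicz ¬ gives 1 − 0.2 = 0.8
¬D: Łukasiewicz ¬ gives 1 − 0.9 = 0.1
¬¬D: Łukasiewicz ¬ gives 1 − 0.1 = 0.9
¬A: Łukasiewicz ¬ gives 1 − 0.2 = 0.8
(¬¬D ∨ ¬A) = max(0.9, 0.8) = 0.9
¬(¬¬D ∨ ¬A): Łukasiewicz ¬ gives 1 − 0.9 = 0.1
(¬(¬¬D ∨ ¬A) ∨ D) = max(0.1, 0.9) = 0.9
¬(¬(¬¬D ∨ ¬A) ∨ D): Łukasiewicz ¬ gives 1 − 0.9 = 0.1
(¬¬¬A ⊃ ¬(¬(¬¬D ∨ ¬A) ∨ D)): min(1, 1 − 0.8 + 0.1) = 0.3
(B ∧ A) = min(0.1, 0.2) = 0.1
((¬¬¬A ⊃ ¬(¬(¬¬D ∨ ¬A) ∨ D)) ∧ (B ∧ A)) = min(0.3, 0.1) = 0.1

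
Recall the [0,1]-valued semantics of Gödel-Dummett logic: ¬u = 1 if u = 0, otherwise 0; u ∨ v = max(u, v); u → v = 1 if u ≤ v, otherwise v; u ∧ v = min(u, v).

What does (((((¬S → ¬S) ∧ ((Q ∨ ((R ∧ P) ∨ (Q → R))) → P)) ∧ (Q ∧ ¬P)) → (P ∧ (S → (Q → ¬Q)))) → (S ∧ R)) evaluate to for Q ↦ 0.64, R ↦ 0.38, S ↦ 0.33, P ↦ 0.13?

0.33

¬S: Gödel ¬ of 0.33 = 0 (operand ≠ 0)
¬S: Gödel ¬ of 0.33 = 0 (operand ≠ 0)
(¬S → ¬S): 0 ≤ 0, so result = 1
(R ∧ P) = min(0.38, 0.13) = 0.13
(Q → R): 0.64 > 0.38, so result = 0.38
((R ∧ P) ∨ (Q → R)) = max(0.13, 0.38) = 0.38
(Q ∨ ((R ∧ P) ∨ (Q → R))) = max(0.64, 0.38) = 0.64
((Q ∨ ((R ∧ P) ∨ (Q → R))) → P): 0.64 > 0.13, so result = 0.13
((¬S → ¬S) ∧ ((Q ∨ ((R ∧ P) ∨ (Q → R))) → P)) = min(1, 0.13) = 0.13
¬P: Gödel ¬ of 0.13 = 0 (operand ≠ 0)
(Q ∧ ¬P) = min(0.64, 0) = 0
(((¬S → ¬S) ∧ ((Q ∨ ((R ∧ P) ∨ (Q → R))) → P)) ∧ (Q ∧ ¬P)) = min(0.13, 0) = 0
¬Q: Gödel ¬ of 0.64 = 0 (operand ≠ 0)
(Q → ¬Q): 0.64 > 0, so result = 0
(S → (Q → ¬Q)): 0.33 > 0, so result = 0
(P ∧ (S → (Q → ¬Q))) = min(0.13, 0) = 0
((((¬S → ¬S) ∧ ((Q ∨ ((R ∧ P) ∨ (Q → R))) → P)) ∧ (Q ∧ ¬P)) → (P ∧ (S → (Q → ¬Q)))): 0 ≤ 0, so result = 1
(S ∧ R) = min(0.33, 0.38) = 0.33
(((((¬S → ¬S) ∧ ((Q ∨ ((R ∧ P) ∨ (Q → R))) → P)) ∧ (Q ∧ ¬P)) → (P ∧ (S → (Q → ¬Q)))) → (S ∧ R)): 1 > 0.33, so result = 0.33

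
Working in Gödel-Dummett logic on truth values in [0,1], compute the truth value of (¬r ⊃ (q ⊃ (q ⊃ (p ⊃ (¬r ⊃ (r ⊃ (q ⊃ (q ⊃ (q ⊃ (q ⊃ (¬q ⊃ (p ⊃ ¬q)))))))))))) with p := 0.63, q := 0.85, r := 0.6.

1.00

¬r: Gödel ¬ of 0.6 = 0 (operand ≠ 0)
¬r: Gödel ¬ of 0.6 = 0 (operand ≠ 0)
¬q: Gödel ¬ of 0.85 = 0 (operand ≠ 0)
¬q: Gödel ¬ of 0.85 = 0 (operand ≠ 0)
(p ⊃ ¬q): 0.63 > 0, so result = 0
(¬q ⊃ (p ⊃ ¬q)): 0 ≤ 0, so result = 1
(q ⊃ (¬q ⊃ (p ⊃ ¬q))): 0.85 ≤ 1, so result = 1
(q ⊃ (q ⊃ (¬q ⊃ (p ⊃ ¬q)))): 0.85 ≤ 1, so result = 1
(q ⊃ (q ⊃ (q ⊃ (¬q ⊃ (p ⊃ ¬q))))): 0.85 ≤ 1, so result = 1
(q ⊃ (q ⊃ (q ⊃ (q ⊃ (¬q ⊃ (p ⊃ ¬q)))))): 0.85 ≤ 1, so result = 1
(r ⊃ (q ⊃ (q ⊃ (q ⊃ (q ⊃ (¬q ⊃ (p ⊃ ¬q))))))): 0.6 ≤ 1, so result = 1
(¬r ⊃ (r ⊃ (q ⊃ (q ⊃ (q ⊃ (q ⊃ (¬q ⊃ (p ⊃ ¬q)))))))): 0 ≤ 1, so result = 1
(p ⊃ (¬r ⊃ (r ⊃ (q ⊃ (q ⊃ (q ⊃ (q ⊃ (¬q ⊃ (p ⊃ ¬q))))))))): 0.63 ≤ 1, so result = 1
(q ⊃ (p ⊃ (¬r ⊃ (r ⊃ (q ⊃ (q ⊃ (q ⊃ (q ⊃ (¬q ⊃ (p ⊃ ¬q)))))))))): 0.85 ≤ 1, so result = 1
(q ⊃ (q ⊃ (p ⊃ (¬r ⊃ (r ⊃ (q ⊃ (q ⊃ (q ⊃ (q ⊃ (¬q ⊃ (p ⊃ ¬q))))))))))): 0.85 ≤ 1, so result = 1
(¬r ⊃ (q ⊃ (q ⊃ (p ⊃ (¬r ⊃ (r ⊃ (q ⊃ (q ⊃ (q ⊃ (q ⊃ (¬q ⊃ (p ⊃ ¬q)))))))))))): 0 ≤ 1, so result = 1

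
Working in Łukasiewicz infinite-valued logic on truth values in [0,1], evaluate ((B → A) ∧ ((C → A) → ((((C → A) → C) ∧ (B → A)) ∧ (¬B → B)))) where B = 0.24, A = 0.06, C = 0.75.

(B → A): min(1, 1 − 0.24 + 0.06) = 0.82
(C → A): min(1, 1 − 0.75 + 0.06) = 0.31
(C → A): min(1, 1 − 0.75 + 0.06) = 0.31
((C → A) → C): min(1, 1 − 0.31 + 0.75) = 1
(B → A): min(1, 1 − 0.24 + 0.06) = 0.82
(((C → A) → C) ∧ (B → A)) = min(1, 0.82) = 0.82
¬B: Łukasiewicz ¬ gives 1 − 0.24 = 0.76
(¬B → B): min(1, 1 − 0.76 + 0.24) = 0.48
((((C → A) → C) ∧ (B → A)) ∧ (¬B → B)) = min(0.82, 0.48) = 0.48
((C → A) → ((((C → A) → C) ∧ (B → A)) ∧ (¬B → B))): min(1, 1 − 0.31 + 0.48) = 1
((B → A) ∧ ((C → A) → ((((C → A) → C) ∧ (B → A)) ∧ (¬B → B)))) = min(0.82, 1) = 0.82

0.82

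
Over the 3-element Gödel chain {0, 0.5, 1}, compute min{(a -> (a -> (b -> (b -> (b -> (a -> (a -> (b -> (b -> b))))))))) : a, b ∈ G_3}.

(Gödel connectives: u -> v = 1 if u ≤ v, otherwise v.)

1.00

Every assignment gives 1. For instance at a = 0, b = 0:
  (b -> b): 0 ≤ 0, so result = 1
  (b -> (b -> b)): 0 ≤ 1, so result = 1
  (a -> (b -> (b -> b))): 0 ≤ 1, so result = 1
  (a -> (a -> (b -> (b -> b)))): 0 ≤ 1, so result = 1
  (b -> (a -> (a -> (b -> (b -> b))))): 0 ≤ 1, so result = 1
  (b -> (b -> (a -> (a -> (b -> (b -> b)))))): 0 ≤ 1, so result = 1
  (b -> (b -> (b -> (a -> (a -> (b -> (b -> b))))))): 0 ≤ 1, so result = 1
  (a -> (b -> (b -> (b -> (a -> (a -> (b -> (b -> b)))))))): 0 ≤ 1, so result = 1
  (a -> (a -> (b -> (b -> (b -> (a -> (a -> (b -> (b -> b))))))))): 0 ≤ 1, so result = 1
All 9 assignments give value 1 — the formula is a G_3-tautology.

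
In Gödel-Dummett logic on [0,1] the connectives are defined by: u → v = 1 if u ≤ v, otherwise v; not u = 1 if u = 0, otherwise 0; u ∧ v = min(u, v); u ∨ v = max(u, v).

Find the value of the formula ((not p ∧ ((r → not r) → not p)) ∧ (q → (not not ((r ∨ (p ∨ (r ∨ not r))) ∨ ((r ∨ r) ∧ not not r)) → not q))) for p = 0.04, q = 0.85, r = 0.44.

0.00

not p: Gödel ¬ of 0.04 = 0 (operand ≠ 0)
not r: Gödel ¬ of 0.44 = 0 (operand ≠ 0)
(r → not r): 0.44 > 0, so result = 0
not p: Gödel ¬ of 0.04 = 0 (operand ≠ 0)
((r → not r) → not p): 0 ≤ 0, so result = 1
(not p ∧ ((r → not r) → not p)) = min(0, 1) = 0
not r: Gödel ¬ of 0.44 = 0 (operand ≠ 0)
(r ∨ not r) = max(0.44, 0) = 0.44
(p ∨ (r ∨ not r)) = max(0.04, 0.44) = 0.44
(r ∨ (p ∨ (r ∨ not r))) = max(0.44, 0.44) = 0.44
(r ∨ r) = max(0.44, 0.44) = 0.44
not r: Gödel ¬ of 0.44 = 0 (operand ≠ 0)
not not r: Gödel ¬ of 0 = 1 (operand is 0)
((r ∨ r) ∧ not not r) = min(0.44, 1) = 0.44
((r ∨ (p ∨ (r ∨ not r))) ∨ ((r ∨ r) ∧ not not r)) = max(0.44, 0.44) = 0.44
not ((r ∨ (p ∨ (r ∨ not r))) ∨ ((r ∨ r) ∧ not not r)): Gödel ¬ of 0.44 = 0 (operand ≠ 0)
not not ((r ∨ (p ∨ (r ∨ not r))) ∨ ((r ∨ r) ∧ not not r)): Gödel ¬ of 0 = 1 (operand is 0)
not q: Gödel ¬ of 0.85 = 0 (operand ≠ 0)
(not not ((r ∨ (p ∨ (r ∨ not r))) ∨ ((r ∨ r) ∧ not not r)) → not q): 1 > 0, so result = 0
(q → (not not ((r ∨ (p ∨ (r ∨ not r))) ∨ ((r ∨ r) ∧ not not r)) → not q)): 0.85 > 0, so result = 0
((not p ∧ ((r → not r) → not p)) ∧ (q → (not not ((r ∨ (p ∨ (r ∨ not r))) ∨ ((r ∨ r) ∧ not not r)) → not q))) = min(0, 0) = 0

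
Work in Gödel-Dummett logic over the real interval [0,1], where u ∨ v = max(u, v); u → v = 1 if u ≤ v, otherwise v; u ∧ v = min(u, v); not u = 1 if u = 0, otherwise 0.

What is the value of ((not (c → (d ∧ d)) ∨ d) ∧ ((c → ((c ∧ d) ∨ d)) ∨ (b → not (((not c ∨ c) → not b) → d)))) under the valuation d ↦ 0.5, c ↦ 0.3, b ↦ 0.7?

0.50

(d ∧ d) = min(0.5, 0.5) = 0.5
(c → (d ∧ d)): 0.3 ≤ 0.5, so result = 1
not (c → (d ∧ d)): Gödel ¬ of 1 = 0 (operand ≠ 0)
(not (c → (d ∧ d)) ∨ d) = max(0, 0.5) = 0.5
(c ∧ d) = min(0.3, 0.5) = 0.3
((c ∧ d) ∨ d) = max(0.3, 0.5) = 0.5
(c → ((c ∧ d) ∨ d)): 0.3 ≤ 0.5, so result = 1
not c: Gödel ¬ of 0.3 = 0 (operand ≠ 0)
(not c ∨ c) = max(0, 0.3) = 0.3
not b: Gödel ¬ of 0.7 = 0 (operand ≠ 0)
((not c ∨ c) → not b): 0.3 > 0, so result = 0
(((not c ∨ c) → not b) → d): 0 ≤ 0.5, so result = 1
not (((not c ∨ c) → not b) → d): Gödel ¬ of 1 = 0 (operand ≠ 0)
(b → not (((not c ∨ c) → not b) → d)): 0.7 > 0, so result = 0
((c → ((c ∧ d) ∨ d)) ∨ (b → not (((not c ∨ c) → not b) → d))) = max(1, 0) = 1
((not (c → (d ∧ d)) ∨ d) ∧ ((c → ((c ∧ d) ∨ d)) ∨ (b → not (((not c ∨ c) → not b) → d)))) = min(0.5, 1) = 0.5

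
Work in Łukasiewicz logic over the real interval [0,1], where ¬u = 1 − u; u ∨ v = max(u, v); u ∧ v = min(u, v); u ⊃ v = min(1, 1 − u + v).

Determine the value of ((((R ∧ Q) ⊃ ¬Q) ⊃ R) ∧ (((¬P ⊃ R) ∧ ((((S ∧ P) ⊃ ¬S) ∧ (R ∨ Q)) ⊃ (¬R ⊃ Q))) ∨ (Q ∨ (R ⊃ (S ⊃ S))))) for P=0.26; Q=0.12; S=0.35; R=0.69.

(R ∧ Q) = min(0.69, 0.12) = 0.12
¬Q: Łukasiewicz ¬ gives 1 − 0.12 = 0.88
((R ∧ Q) ⊃ ¬Q): min(1, 1 − 0.12 + 0.88) = 1
(((R ∧ Q) ⊃ ¬Q) ⊃ R): min(1, 1 − 1 + 0.69) = 0.69
¬P: Łukasiewicz ¬ gives 1 − 0.26 = 0.74
(¬P ⊃ R): min(1, 1 − 0.74 + 0.69) = 0.95
(S ∧ P) = min(0.35, 0.26) = 0.26
¬S: Łukasiewicz ¬ gives 1 − 0.35 = 0.65
((S ∧ P) ⊃ ¬S): min(1, 1 − 0.26 + 0.65) = 1
(R ∨ Q) = max(0.69, 0.12) = 0.69
(((S ∧ P) ⊃ ¬S) ∧ (R ∨ Q)) = min(1, 0.69) = 0.69
¬R: Łukasiewicz ¬ gives 1 − 0.69 = 0.31
(¬R ⊃ Q): min(1, 1 − 0.31 + 0.12) = 0.81
((((S ∧ P) ⊃ ¬S) ∧ (R ∨ Q)) ⊃ (¬R ⊃ Q)): min(1, 1 − 0.69 + 0.81) = 1
((¬P ⊃ R) ∧ ((((S ∧ P) ⊃ ¬S) ∧ (R ∨ Q)) ⊃ (¬R ⊃ Q))) = min(0.95, 1) = 0.95
(S ⊃ S): min(1, 1 − 0.35 + 0.35) = 1
(R ⊃ (S ⊃ S)): min(1, 1 − 0.69 + 1) = 1
(Q ∨ (R ⊃ (S ⊃ S))) = max(0.12, 1) = 1
(((¬P ⊃ R) ∧ ((((S ∧ P) ⊃ ¬S) ∧ (R ∨ Q)) ⊃ (¬R ⊃ Q))) ∨ (Q ∨ (R ⊃ (S ⊃ S)))) = max(0.95, 1) = 1
((((R ∧ Q) ⊃ ¬Q) ⊃ R) ∧ (((¬P ⊃ R) ∧ ((((S ∧ P) ⊃ ¬S) ∧ (R ∨ Q)) ⊃ (¬R ⊃ Q))) ∨ (Q ∨ (R ⊃ (S ⊃ S))))) = min(0.69, 1) = 0.69

0.69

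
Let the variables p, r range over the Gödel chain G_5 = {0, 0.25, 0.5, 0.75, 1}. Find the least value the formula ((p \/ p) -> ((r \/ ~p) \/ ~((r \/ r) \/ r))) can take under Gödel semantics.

0.25

The minimum is attained at p = 0.5, r = 0.25:
  (p \/ p) = max(0.5, 0.5) = 0.5
  ~p: Gödel ¬ of 0.5 = 0 (operand ≠ 0)
  (r \/ ~p) = max(0.25, 0) = 0.25
  (r \/ r) = max(0.25, 0.25) = 0.25
  ((r \/ r) \/ r) = max(0.25, 0.25) = 0.25
  ~((r \/ r) \/ r): Gödel ¬ of 0.25 = 0 (operand ≠ 0)
  ((r \/ ~p) \/ ~((r \/ r) \/ r)) = max(0.25, 0) = 0.25
  ((p \/ p) -> ((r \/ ~p) \/ ~((r \/ r) \/ r))): 0.5 > 0.25, so result = 0.25
Checking all 25 assignments confirms none give a value below 0.25.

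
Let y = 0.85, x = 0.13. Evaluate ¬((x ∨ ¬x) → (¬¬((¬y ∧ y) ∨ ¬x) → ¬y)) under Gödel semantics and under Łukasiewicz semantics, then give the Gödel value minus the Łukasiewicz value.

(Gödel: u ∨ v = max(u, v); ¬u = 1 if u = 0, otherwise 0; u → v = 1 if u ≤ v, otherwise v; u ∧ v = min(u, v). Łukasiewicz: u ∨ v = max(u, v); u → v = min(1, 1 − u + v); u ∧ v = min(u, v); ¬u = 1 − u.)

-0.59

Gödel evaluation:
  ¬x: Gödel ¬ of 0.13 = 0 (operand ≠ 0)
  (x ∨ ¬x) = max(0.13, 0) = 0.13
  ¬y: Gödel ¬ of 0.85 = 0 (operand ≠ 0)
  (¬y ∧ y) = min(0, 0.85) = 0
  ¬x: Gödel ¬ of 0.13 = 0 (operand ≠ 0)
  ((¬y ∧ y) ∨ ¬x) = max(0, 0) = 0
  ¬((¬y ∧ y) ∨ ¬x): Gödel ¬ of 0 = 1 (operand is 0)
  ¬¬((¬y ∧ y) ∨ ¬x): Gödel ¬ of 1 = 0 (operand ≠ 0)
  ¬y: Gödel ¬ of 0.85 = 0 (operand ≠ 0)
  (¬¬((¬y ∧ y) ∨ ¬x) → ¬y): 0 ≤ 0, so result = 1
  ((x ∨ ¬x) → (¬¬((¬y ∧ y) ∨ ¬x) → ¬y)): 0.13 ≤ 1, so result = 1
  ¬((x ∨ ¬x) → (¬¬((¬y ∧ y) ∨ ¬x) → ¬y)): Gödel ¬ of 1 = 0 (operand ≠ 0)
  Gödel value = 0
Łukasiewicz evaluation:
  ¬x: Łukasiewicz ¬ gives 1 − 0.13 = 0.87
  (x ∨ ¬x) = max(0.13, 0.87) = 0.87
  ¬y: Łukasiewicz ¬ gives 1 − 0.85 = 0.15
  (¬y ∧ y) = min(0.15, 0.85) = 0.15
  ¬x: Łukasiewicz ¬ gives 1 − 0.13 = 0.87
  ((¬y ∧ y) ∨ ¬x) = max(0.15, 0.87) = 0.87
  ¬((¬y ∧ y) ∨ ¬x): Łukasiewicz ¬ gives 1 − 0.87 = 0.13
  ¬¬((¬y ∧ y) ∨ ¬x): Łukasiewicz ¬ gives 1 − 0.13 = 0.87
  ¬y: Łukasiewicz ¬ gives 1 − 0.85 = 0.15
  (¬¬((¬y ∧ y) ∨ ¬x) → ¬y): min(1, 1 − 0.87 + 0.15) = 0.28
  ((x ∨ ¬x) → (¬¬((¬y ∧ y) ∨ ¬x) → ¬y)): min(1, 1 − 0.87 + 0.28) = 0.41
  ¬((x ∨ ¬x) → (¬¬((¬y ∧ y) ∨ ¬x) → ¬y)): Łukasiewicz ¬ gives 1 − 0.41 = 0.59
  Łukasiewicz value = 0.59
Difference: 0 − 0.59 = -0.59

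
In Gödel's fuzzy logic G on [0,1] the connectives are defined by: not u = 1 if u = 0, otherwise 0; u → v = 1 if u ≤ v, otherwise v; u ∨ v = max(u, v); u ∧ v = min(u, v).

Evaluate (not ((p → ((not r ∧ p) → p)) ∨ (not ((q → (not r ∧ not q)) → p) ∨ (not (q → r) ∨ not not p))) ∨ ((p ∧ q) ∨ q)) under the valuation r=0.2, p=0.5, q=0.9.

not r: Gödel ¬ of 0.2 = 0 (operand ≠ 0)
(not r ∧ p) = min(0, 0.5) = 0
((not r ∧ p) → p): 0 ≤ 0.5, so result = 1
(p → ((not r ∧ p) → p)): 0.5 ≤ 1, so result = 1
not r: Gödel ¬ of 0.2 = 0 (operand ≠ 0)
not q: Gödel ¬ of 0.9 = 0 (operand ≠ 0)
(not r ∧ not q) = min(0, 0) = 0
(q → (not r ∧ not q)): 0.9 > 0, so result = 0
((q → (not r ∧ not q)) → p): 0 ≤ 0.5, so result = 1
not ((q → (not r ∧ not q)) → p): Gödel ¬ of 1 = 0 (operand ≠ 0)
(q → r): 0.9 > 0.2, so result = 0.2
not (q → r): Gödel ¬ of 0.2 = 0 (operand ≠ 0)
not p: Gödel ¬ of 0.5 = 0 (operand ≠ 0)
not not p: Gödel ¬ of 0 = 1 (operand is 0)
(not (q → r) ∨ not not p) = max(0, 1) = 1
(not ((q → (not r ∧ not q)) → p) ∨ (not (q → r) ∨ not not p)) = max(0, 1) = 1
((p → ((not r ∧ p) → p)) ∨ (not ((q → (not r ∧ not q)) → p) ∨ (not (q → r) ∨ not not p))) = max(1, 1) = 1
not ((p → ((not r ∧ p) → p)) ∨ (not ((q → (not r ∧ not q)) → p) ∨ (not (q → r) ∨ not not p))): Gödel ¬ of 1 = 0 (operand ≠ 0)
(p ∧ q) = min(0.5, 0.9) = 0.5
((p ∧ q) ∨ q) = max(0.5, 0.9) = 0.9
(not ((p → ((not r ∧ p) → p)) ∨ (not ((q → (not r ∧ not q)) → p) ∨ (not (q → r) ∨ not not p))) ∨ ((p ∧ q) ∨ q)) = max(0, 0.9) = 0.9

0.90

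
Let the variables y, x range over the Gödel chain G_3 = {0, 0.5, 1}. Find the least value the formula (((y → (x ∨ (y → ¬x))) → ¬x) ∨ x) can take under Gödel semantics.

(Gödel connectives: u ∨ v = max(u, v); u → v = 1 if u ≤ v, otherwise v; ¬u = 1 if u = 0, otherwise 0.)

The minimum is attained at y = 0, x = 0.5:
  ¬x: Gödel ¬ of 0.5 = 0 (operand ≠ 0)
  (y → ¬x): 0 ≤ 0, so result = 1
  (x ∨ (y → ¬x)) = max(0.5, 1) = 1
  (y → (x ∨ (y → ¬x))): 0 ≤ 1, so result = 1
  ¬x: Gödel ¬ of 0.5 = 0 (operand ≠ 0)
  ((y → (x ∨ (y → ¬x))) → ¬x): 1 > 0, so result = 0
  (((y → (x ∨ (y → ¬x))) → ¬x) ∨ x) = max(0, 0.5) = 0.5
Checking all 9 assignments confirms none give a value below 0.50.

0.50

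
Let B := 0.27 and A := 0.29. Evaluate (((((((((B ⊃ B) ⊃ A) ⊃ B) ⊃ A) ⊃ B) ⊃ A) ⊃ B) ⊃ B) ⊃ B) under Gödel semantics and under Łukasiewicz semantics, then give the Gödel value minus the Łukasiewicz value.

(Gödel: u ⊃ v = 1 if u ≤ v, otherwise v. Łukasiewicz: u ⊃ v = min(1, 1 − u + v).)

-0.67

Gödel evaluation:
  (B ⊃ B): 0.27 ≤ 0.27, so result = 1
  ((B ⊃ B) ⊃ A): 1 > 0.29, so result = 0.29
  (((B ⊃ B) ⊃ A) ⊃ B): 0.29 > 0.27, so result = 0.27
  ((((B ⊃ B) ⊃ A) ⊃ B) ⊃ A): 0.27 ≤ 0.29, so result = 1
  (((((B ⊃ B) ⊃ A) ⊃ B) ⊃ A) ⊃ B): 1 > 0.27, so result = 0.27
  ((((((B ⊃ B) ⊃ A) ⊃ B) ⊃ A) ⊃ B) ⊃ A): 0.27 ≤ 0.29, so result = 1
  (((((((B ⊃ B) ⊃ A) ⊃ B) ⊃ A) ⊃ B) ⊃ A) ⊃ B): 1 > 0.27, so result = 0.27
  ((((((((B ⊃ B) ⊃ A) ⊃ B) ⊃ A) ⊃ B) ⊃ A) ⊃ B) ⊃ B): 0.27 ≤ 0.27, so result = 1
  (((((((((B ⊃ B) ⊃ A) ⊃ B) ⊃ A) ⊃ B) ⊃ A) ⊃ B) ⊃ B) ⊃ B): 1 > 0.27, so result = 0.27
  Gödel value = 0.27
Łukasiewicz evaluation:
  (B ⊃ B): min(1, 1 − 0.27 + 0.27) = 1
  ((B ⊃ B) ⊃ A): min(1, 1 − 1 + 0.29) = 0.29
  (((B ⊃ B) ⊃ A) ⊃ B): min(1, 1 − 0.29 + 0.27) = 0.98
  ((((B ⊃ B) ⊃ A) ⊃ B) ⊃ A): min(1, 1 − 0.98 + 0.29) = 0.31
  (((((B ⊃ B) ⊃ A) ⊃ B) ⊃ A) ⊃ B): min(1, 1 − 0.31 + 0.27) = 0.96
  ((((((B ⊃ B) ⊃ A) ⊃ B) ⊃ A) ⊃ B) ⊃ A): min(1, 1 − 0.96 + 0.29) = 0.33
  (((((((B ⊃ B) ⊃ A) ⊃ B) ⊃ A) ⊃ B) ⊃ A) ⊃ B): min(1, 1 − 0.33 + 0.27) = 0.94
  ((((((((B ⊃ B) ⊃ A) ⊃ B) ⊃ A) ⊃ B) ⊃ A) ⊃ B) ⊃ B): min(1, 1 − 0.94 + 0.27) = 0.33
  (((((((((B ⊃ B) ⊃ A) ⊃ B) ⊃ A) ⊃ B) ⊃ A) ⊃ B) ⊃ B) ⊃ B): min(1, 1 − 0.33 + 0.27) = 0.94
  Łukasiewicz value = 0.94
Difference: 0.27 − 0.94 = -0.67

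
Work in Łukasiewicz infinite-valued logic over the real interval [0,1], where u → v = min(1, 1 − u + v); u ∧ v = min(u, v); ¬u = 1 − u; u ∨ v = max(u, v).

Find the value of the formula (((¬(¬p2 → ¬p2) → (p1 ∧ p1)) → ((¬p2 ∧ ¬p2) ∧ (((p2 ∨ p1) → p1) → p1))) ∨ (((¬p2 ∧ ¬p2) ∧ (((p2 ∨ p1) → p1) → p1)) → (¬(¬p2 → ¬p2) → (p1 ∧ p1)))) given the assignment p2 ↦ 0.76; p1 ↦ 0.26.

1.00

¬p2: Łukasiewicz ¬ gives 1 − 0.76 = 0.24
¬p2: Łukasiewicz ¬ gives 1 − 0.76 = 0.24
(¬p2 → ¬p2): min(1, 1 − 0.24 + 0.24) = 1
¬(¬p2 → ¬p2): Łukasiewicz ¬ gives 1 − 1 = 0
(p1 ∧ p1) = min(0.26, 0.26) = 0.26
(¬(¬p2 → ¬p2) → (p1 ∧ p1)): min(1, 1 − 0 + 0.26) = 1
¬p2: Łukasiewicz ¬ gives 1 − 0.76 = 0.24
¬p2: Łukasiewicz ¬ gives 1 − 0.76 = 0.24
(¬p2 ∧ ¬p2) = min(0.24, 0.24) = 0.24
(p2 ∨ p1) = max(0.76, 0.26) = 0.76
((p2 ∨ p1) → p1): min(1, 1 − 0.76 + 0.26) = 0.5
(((p2 ∨ p1) → p1) → p1): min(1, 1 − 0.5 + 0.26) = 0.76
((¬p2 ∧ ¬p2) ∧ (((p2 ∨ p1) → p1) → p1)) = min(0.24, 0.76) = 0.24
((¬(¬p2 → ¬p2) → (p1 ∧ p1)) → ((¬p2 ∧ ¬p2) ∧ (((p2 ∨ p1) → p1) → p1))): min(1, 1 − 1 + 0.24) = 0.24
¬p2: Łukasiewicz ¬ gives 1 − 0.76 = 0.24
¬p2: Łukasiewicz ¬ gives 1 − 0.76 = 0.24
(¬p2 ∧ ¬p2) = min(0.24, 0.24) = 0.24
(p2 ∨ p1) = max(0.76, 0.26) = 0.76
((p2 ∨ p1) → p1): min(1, 1 − 0.76 + 0.26) = 0.5
(((p2 ∨ p1) → p1) → p1): min(1, 1 − 0.5 + 0.26) = 0.76
((¬p2 ∧ ¬p2) ∧ (((p2 ∨ p1) → p1) → p1)) = min(0.24, 0.76) = 0.24
¬p2: Łukasiewicz ¬ gives 1 − 0.76 = 0.24
¬p2: Łukasiewicz ¬ gives 1 − 0.76 = 0.24
(¬p2 → ¬p2): min(1, 1 − 0.24 + 0.24) = 1
¬(¬p2 → ¬p2): Łukasiewicz ¬ gives 1 − 1 = 0
(p1 ∧ p1) = min(0.26, 0.26) = 0.26
(¬(¬p2 → ¬p2) → (p1 ∧ p1)): min(1, 1 − 0 + 0.26) = 1
(((¬p2 ∧ ¬p2) ∧ (((p2 ∨ p1) → p1) → p1)) → (¬(¬p2 → ¬p2) → (p1 ∧ p1))): min(1, 1 − 0.24 + 1) = 1
(((¬(¬p2 → ¬p2) → (p1 ∧ p1)) → ((¬p2 ∧ ¬p2) ∧ (((p2 ∨ p1) → p1) → p1))) ∨ (((¬p2 ∧ ¬p2) ∧ (((p2 ∨ p1) → p1) → p1)) → (¬(¬p2 → ¬p2) → (p1 ∧ p1)))) = max(0.24, 1) = 1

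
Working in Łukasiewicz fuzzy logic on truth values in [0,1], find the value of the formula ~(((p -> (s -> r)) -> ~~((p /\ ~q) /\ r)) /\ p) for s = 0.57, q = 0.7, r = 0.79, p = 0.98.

(s -> r): min(1, 1 − 0.57 + 0.79) = 1
(p -> (s -> r)): min(1, 1 − 0.98 + 1) = 1
~q: Łukasiewicz ¬ gives 1 − 0.7 = 0.3
(p /\ ~q) = min(0.98, 0.3) = 0.3
((p /\ ~q) /\ r) = min(0.3, 0.79) = 0.3
~((p /\ ~q) /\ r): Łukasiewicz ¬ gives 1 − 0.3 = 0.7
~~((p /\ ~q) /\ r): Łukasiewicz ¬ gives 1 − 0.7 = 0.3
((p -> (s -> r)) -> ~~((p /\ ~q) /\ r)): min(1, 1 − 1 + 0.3) = 0.3
(((p -> (s -> r)) -> ~~((p /\ ~q) /\ r)) /\ p) = min(0.3, 0.98) = 0.3
~(((p -> (s -> r)) -> ~~((p /\ ~q) /\ r)) /\ p): Łukasiewicz ¬ gives 1 − 0.3 = 0.7

0.70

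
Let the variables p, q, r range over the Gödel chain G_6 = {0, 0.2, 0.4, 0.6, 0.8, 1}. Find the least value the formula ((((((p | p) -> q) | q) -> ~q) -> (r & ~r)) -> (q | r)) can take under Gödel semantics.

The minimum is attained at p = 0, q = 0.2, r = 0:
  (p | p) = max(0, 0) = 0
  ((p | p) -> q): 0 ≤ 0.2, so result = 1
  (((p | p) -> q) | q) = max(1, 0.2) = 1
  ~q: Gödel ¬ of 0.2 = 0 (operand ≠ 0)
  ((((p | p) -> q) | q) -> ~q): 1 > 0, so result = 0
  ~r: Gödel ¬ of 0 = 1 (operand is 0)
  (r & ~r) = min(0, 1) = 0
  (((((p | p) -> q) | q) -> ~q) -> (r & ~r)): 0 ≤ 0, so result = 1
  (q | r) = max(0.2, 0) = 0.2
  ((((((p | p) -> q) | q) -> ~q) -> (r & ~r)) -> (q | r)): 1 > 0.2, so result = 0.2
Checking all 216 assignments confirms none give a value below 0.20.

0.20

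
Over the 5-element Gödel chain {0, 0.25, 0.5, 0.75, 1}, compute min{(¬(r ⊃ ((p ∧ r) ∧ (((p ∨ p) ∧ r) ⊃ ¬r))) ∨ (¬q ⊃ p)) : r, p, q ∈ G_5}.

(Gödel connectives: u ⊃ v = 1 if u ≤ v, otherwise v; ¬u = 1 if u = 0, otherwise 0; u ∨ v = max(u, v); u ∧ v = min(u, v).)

0.00

The minimum is attained at r = 0, p = 0, q = 0:
  (p ∧ r) = min(0, 0) = 0
  (p ∨ p) = max(0, 0) = 0
  ((p ∨ p) ∧ r) = min(0, 0) = 0
  ¬r: Gödel ¬ of 0 = 1 (operand is 0)
  (((p ∨ p) ∧ r) ⊃ ¬r): 0 ≤ 1, so result = 1
  ((p ∧ r) ∧ (((p ∨ p) ∧ r) ⊃ ¬r)) = min(0, 1) = 0
  (r ⊃ ((p ∧ r) ∧ (((p ∨ p) ∧ r) ⊃ ¬r))): 0 ≤ 0, so result = 1
  ¬(r ⊃ ((p ∧ r) ∧ (((p ∨ p) ∧ r) ⊃ ¬r))): Gödel ¬ of 1 = 0 (operand ≠ 0)
  ¬q: Gödel ¬ of 0 = 1 (operand is 0)
  (¬q ⊃ p): 1 > 0, so result = 0
  (¬(r ⊃ ((p ∧ r) ∧ (((p ∨ p) ∧ r) ⊃ ¬r))) ∨ (¬q ⊃ p)) = max(0, 0) = 0
Checking all 125 assignments confirms none give a value below 0.00.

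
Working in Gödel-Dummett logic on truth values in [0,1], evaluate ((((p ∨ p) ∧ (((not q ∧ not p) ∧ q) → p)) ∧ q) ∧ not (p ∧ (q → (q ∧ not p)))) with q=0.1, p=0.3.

0.10

(p ∨ p) = max(0.3, 0.3) = 0.3
not q: Gödel ¬ of 0.1 = 0 (operand ≠ 0)
not p: Gödel ¬ of 0.3 = 0 (operand ≠ 0)
(not q ∧ not p) = min(0, 0) = 0
((not q ∧ not p) ∧ q) = min(0, 0.1) = 0
(((not q ∧ not p) ∧ q) → p): 0 ≤ 0.3, so result = 1
((p ∨ p) ∧ (((not q ∧ not p) ∧ q) → p)) = min(0.3, 1) = 0.3
(((p ∨ p) ∧ (((not q ∧ not p) ∧ q) → p)) ∧ q) = min(0.3, 0.1) = 0.1
not p: Gödel ¬ of 0.3 = 0 (operand ≠ 0)
(q ∧ not p) = min(0.1, 0) = 0
(q → (q ∧ not p)): 0.1 > 0, so result = 0
(p ∧ (q → (q ∧ not p))) = min(0.3, 0) = 0
not (p ∧ (q → (q ∧ not p))): Gödel ¬ of 0 = 1 (operand is 0)
((((p ∨ p) ∧ (((not q ∧ not p) ∧ q) → p)) ∧ q) ∧ not (p ∧ (q → (q ∧ not p)))) = min(0.1, 1) = 0.1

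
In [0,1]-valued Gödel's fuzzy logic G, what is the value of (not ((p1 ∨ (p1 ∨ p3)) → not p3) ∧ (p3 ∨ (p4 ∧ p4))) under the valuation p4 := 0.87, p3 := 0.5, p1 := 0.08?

(p1 ∨ p3) = max(0.08, 0.5) = 0.5
(p1 ∨ (p1 ∨ p3)) = max(0.08, 0.5) = 0.5
not p3: Gödel ¬ of 0.5 = 0 (operand ≠ 0)
((p1 ∨ (p1 ∨ p3)) → not p3): 0.5 > 0, so result = 0
not ((p1 ∨ (p1 ∨ p3)) → not p3): Gödel ¬ of 0 = 1 (operand is 0)
(p4 ∧ p4) = min(0.87, 0.87) = 0.87
(p3 ∨ (p4 ∧ p4)) = max(0.5, 0.87) = 0.87
(not ((p1 ∨ (p1 ∨ p3)) → not p3) ∧ (p3 ∨ (p4 ∧ p4))) = min(1, 0.87) = 0.87

0.87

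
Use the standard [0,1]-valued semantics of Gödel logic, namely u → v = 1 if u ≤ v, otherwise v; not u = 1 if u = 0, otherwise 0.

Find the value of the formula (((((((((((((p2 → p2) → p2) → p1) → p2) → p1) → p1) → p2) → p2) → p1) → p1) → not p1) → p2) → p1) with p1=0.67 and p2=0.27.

0.67

(p2 → p2): 0.27 ≤ 0.27, so result = 1
((p2 → p2) → p2): 1 > 0.27, so result = 0.27
(((p2 → p2) → p2) → p1): 0.27 ≤ 0.67, so result = 1
((((p2 → p2) → p2) → p1) → p2): 1 > 0.27, so result = 0.27
(((((p2 → p2) → p2) → p1) → p2) → p1): 0.27 ≤ 0.67, so result = 1
((((((p2 → p2) → p2) → p1) → p2) → p1) → p1): 1 > 0.67, so result = 0.67
(((((((p2 → p2) → p2) → p1) → p2) → p1) → p1) → p2): 0.67 > 0.27, so result = 0.27
((((((((p2 → p2) → p2) → p1) → p2) → p1) → p1) → p2) → p2): 0.27 ≤ 0.27, so result = 1
(((((((((p2 → p2) → p2) → p1) → p2) → p1) → p1) → p2) → p2) → p1): 1 > 0.67, so result = 0.67
((((((((((p2 → p2) → p2) → p1) → p2) → p1) → p1) → p2) → p2) → p1) → p1): 0.67 ≤ 0.67, so result = 1
not p1: Gödel ¬ of 0.67 = 0 (operand ≠ 0)
(((((((((((p2 → p2) → p2) → p1) → p2) → p1) → p1) → p2) → p2) → p1) → p1) → not p1): 1 > 0, so result = 0
((((((((((((p2 → p2) → p2) → p1) → p2) → p1) → p1) → p2) → p2) → p1) → p1) → not p1) → p2): 0 ≤ 0.27, so result = 1
(((((((((((((p2 → p2) → p2) → p1) → p2) → p1) → p1) → p2) → p2) → p1) → p1) → not p1) → p2) → p1): 1 > 0.67, so result = 0.67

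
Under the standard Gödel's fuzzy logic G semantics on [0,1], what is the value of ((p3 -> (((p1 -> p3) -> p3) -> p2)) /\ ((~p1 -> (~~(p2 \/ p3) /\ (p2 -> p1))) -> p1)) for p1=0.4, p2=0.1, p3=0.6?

0.10

(p1 -> p3): 0.4 ≤ 0.6, so result = 1
((p1 -> p3) -> p3): 1 > 0.6, so result = 0.6
(((p1 -> p3) -> p3) -> p2): 0.6 > 0.1, so result = 0.1
(p3 -> (((p1 -> p3) -> p3) -> p2)): 0.6 > 0.1, so result = 0.1
~p1: Gödel ¬ of 0.4 = 0 (operand ≠ 0)
(p2 \/ p3) = max(0.1, 0.6) = 0.6
~(p2 \/ p3): Gödel ¬ of 0.6 = 0 (operand ≠ 0)
~~(p2 \/ p3): Gödel ¬ of 0 = 1 (operand is 0)
(p2 -> p1): 0.1 ≤ 0.4, so result = 1
(~~(p2 \/ p3) /\ (p2 -> p1)) = min(1, 1) = 1
(~p1 -> (~~(p2 \/ p3) /\ (p2 -> p1))): 0 ≤ 1, so result = 1
((~p1 -> (~~(p2 \/ p3) /\ (p2 -> p1))) -> p1): 1 > 0.4, so result = 0.4
((p3 -> (((p1 -> p3) -> p3) -> p2)) /\ ((~p1 -> (~~(p2 \/ p3) /\ (p2 -> p1))) -> p1)) = min(0.1, 0.4) = 0.1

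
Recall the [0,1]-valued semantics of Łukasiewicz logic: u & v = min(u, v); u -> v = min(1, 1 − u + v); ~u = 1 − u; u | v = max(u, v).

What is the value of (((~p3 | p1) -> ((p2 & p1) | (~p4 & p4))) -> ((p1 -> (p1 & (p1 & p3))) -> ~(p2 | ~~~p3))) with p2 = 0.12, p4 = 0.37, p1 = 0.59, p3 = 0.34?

0.88

~p3: Łukasiewicz ¬ gives 1 − 0.34 = 0.66
(~p3 | p1) = max(0.66, 0.59) = 0.66
(p2 & p1) = min(0.12, 0.59) = 0.12
~p4: Łukasiewicz ¬ gives 1 − 0.37 = 0.63
(~p4 & p4) = min(0.63, 0.37) = 0.37
((p2 & p1) | (~p4 & p4)) = max(0.12, 0.37) = 0.37
((~p3 | p1) -> ((p2 & p1) | (~p4 & p4))): min(1, 1 − 0.66 + 0.37) = 0.71
(p1 & p3) = min(0.59, 0.34) = 0.34
(p1 & (p1 & p3)) = min(0.59, 0.34) = 0.34
(p1 -> (p1 & (p1 & p3))): min(1, 1 − 0.59 + 0.34) = 0.75
~p3: Łukasiewicz ¬ gives 1 − 0.34 = 0.66
~~p3: Łukasiewicz ¬ gives 1 − 0.66 = 0.34
~~~p3: Łukasiewicz ¬ gives 1 − 0.34 = 0.66
(p2 | ~~~p3) = max(0.12, 0.66) = 0.66
~(p2 | ~~~p3): Łukasiewicz ¬ gives 1 − 0.66 = 0.34
((p1 -> (p1 & (p1 & p3))) -> ~(p2 | ~~~p3)): min(1, 1 − 0.75 + 0.34) = 0.59
(((~p3 | p1) -> ((p2 & p1) | (~p4 & p4))) -> ((p1 -> (p1 & (p1 & p3))) -> ~(p2 | ~~~p3))): min(1, 1 − 0.71 + 0.59) = 0.88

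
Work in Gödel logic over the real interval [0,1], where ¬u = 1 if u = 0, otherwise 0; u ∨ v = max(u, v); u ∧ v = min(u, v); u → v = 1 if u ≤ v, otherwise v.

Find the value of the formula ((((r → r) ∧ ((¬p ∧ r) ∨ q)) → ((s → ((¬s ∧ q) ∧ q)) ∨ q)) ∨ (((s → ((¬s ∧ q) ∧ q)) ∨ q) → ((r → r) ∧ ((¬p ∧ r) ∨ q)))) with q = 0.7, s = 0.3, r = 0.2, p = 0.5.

1.00

(r → r): 0.2 ≤ 0.2, so result = 1
¬p: Gödel ¬ of 0.5 = 0 (operand ≠ 0)
(¬p ∧ r) = min(0, 0.2) = 0
((¬p ∧ r) ∨ q) = max(0, 0.7) = 0.7
((r → r) ∧ ((¬p ∧ r) ∨ q)) = min(1, 0.7) = 0.7
¬s: Gödel ¬ of 0.3 = 0 (operand ≠ 0)
(¬s ∧ q) = min(0, 0.7) = 0
((¬s ∧ q) ∧ q) = min(0, 0.7) = 0
(s → ((¬s ∧ q) ∧ q)): 0.3 > 0, so result = 0
((s → ((¬s ∧ q) ∧ q)) ∨ q) = max(0, 0.7) = 0.7
(((r → r) ∧ ((¬p ∧ r) ∨ q)) → ((s → ((¬s ∧ q) ∧ q)) ∨ q)): 0.7 ≤ 0.7, so result = 1
¬s: Gödel ¬ of 0.3 = 0 (operand ≠ 0)
(¬s ∧ q) = min(0, 0.7) = 0
((¬s ∧ q) ∧ q) = min(0, 0.7) = 0
(s → ((¬s ∧ q) ∧ q)): 0.3 > 0, so result = 0
((s → ((¬s ∧ q) ∧ q)) ∨ q) = max(0, 0.7) = 0.7
(r → r): 0.2 ≤ 0.2, so result = 1
¬p: Gödel ¬ of 0.5 = 0 (operand ≠ 0)
(¬p ∧ r) = min(0, 0.2) = 0
((¬p ∧ r) ∨ q) = max(0, 0.7) = 0.7
((r → r) ∧ ((¬p ∧ r) ∨ q)) = min(1, 0.7) = 0.7
(((s → ((¬s ∧ q) ∧ q)) ∨ q) → ((r → r) ∧ ((¬p ∧ r) ∨ q))): 0.7 ≤ 0.7, so result = 1
((((r → r) ∧ ((¬p ∧ r) ∨ q)) → ((s → ((¬s ∧ q) ∧ q)) ∨ q)) ∨ (((s → ((¬s ∧ q) ∧ q)) ∨ q) → ((r → r) ∧ ((¬p ∧ r) ∨ q)))) = max(1, 1) = 1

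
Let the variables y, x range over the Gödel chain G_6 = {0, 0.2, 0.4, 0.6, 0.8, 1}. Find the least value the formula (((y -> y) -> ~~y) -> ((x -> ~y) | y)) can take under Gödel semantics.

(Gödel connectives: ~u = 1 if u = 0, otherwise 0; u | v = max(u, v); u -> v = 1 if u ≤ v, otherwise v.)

0.20

The minimum is attained at y = 0.2, x = 0.2:
  (y -> y): 0.2 ≤ 0.2, so result = 1
  ~y: Gödel ¬ of 0.2 = 0 (operand ≠ 0)
  ~~y: Gödel ¬ of 0 = 1 (operand is 0)
  ((y -> y) -> ~~y): 1 ≤ 1, so result = 1
  ~y: Gödel ¬ of 0.2 = 0 (operand ≠ 0)
  (x -> ~y): 0.2 > 0, so result = 0
  ((x -> ~y) | y) = max(0, 0.2) = 0.2
  (((y -> y) -> ~~y) -> ((x -> ~y) | y)): 1 > 0.2, so result = 0.2
Checking all 36 assignments confirms none give a value below 0.20.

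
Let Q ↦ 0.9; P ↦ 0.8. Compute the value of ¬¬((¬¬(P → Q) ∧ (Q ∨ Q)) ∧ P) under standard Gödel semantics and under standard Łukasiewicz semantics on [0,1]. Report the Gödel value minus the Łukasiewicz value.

0.20

Gödel evaluation:
  (P → Q): 0.8 ≤ 0.9, so result = 1
  ¬(P → Q): Gödel ¬ of 1 = 0 (operand ≠ 0)
  ¬¬(P → Q): Gödel ¬ of 0 = 1 (operand is 0)
  (Q ∨ Q) = max(0.9, 0.9) = 0.9
  (¬¬(P → Q) ∧ (Q ∨ Q)) = min(1, 0.9) = 0.9
  ((¬¬(P → Q) ∧ (Q ∨ Q)) ∧ P) = min(0.9, 0.8) = 0.8
  ¬((¬¬(P → Q) ∧ (Q ∨ Q)) ∧ P): Gödel ¬ of 0.8 = 0 (operand ≠ 0)
  ¬¬((¬¬(P → Q) ∧ (Q ∨ Q)) ∧ P): Gödel ¬ of 0 = 1 (operand is 0)
  Gödel value = 1
Łukasiewicz evaluation:
  (P → Q): min(1, 1 − 0.8 + 0.9) = 1
  ¬(P → Q): Łukasiewicz ¬ gives 1 − 1 = 0
  ¬¬(P → Q): Łukasiewicz ¬ gives 1 − 0 = 1
  (Q ∨ Q) = max(0.9, 0.9) = 0.9
  (¬¬(P → Q) ∧ (Q ∨ Q)) = min(1, 0.9) = 0.9
  ((¬¬(P → Q) ∧ (Q ∨ Q)) ∧ P) = min(0.9, 0.8) = 0.8
  ¬((¬¬(P → Q) ∧ (Q ∨ Q)) ∧ P): Łukasiewicz ¬ gives 1 − 0.8 = 0.2
  ¬¬((¬¬(P → Q) ∧ (Q ∨ Q)) ∧ P): Łukasiewicz ¬ gives 1 − 0.2 = 0.8
  Łukasiewicz value = 0.8
Difference: 1 − 0.8 = 0.20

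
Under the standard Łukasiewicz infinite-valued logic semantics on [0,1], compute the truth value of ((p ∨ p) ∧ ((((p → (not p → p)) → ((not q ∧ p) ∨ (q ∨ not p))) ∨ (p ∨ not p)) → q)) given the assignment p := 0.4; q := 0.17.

(p ∨ p) = max(0.4, 0.4) = 0.4
not p: Łukasiewicz ¬ gives 1 − 0.4 = 0.6
(not p → p): min(1, 1 − 0.6 + 0.4) = 0.8
(p → (not p → p)): min(1, 1 − 0.4 + 0.8) = 1
not q: Łukasiewicz ¬ gives 1 − 0.17 = 0.83
(not q ∧ p) = min(0.83, 0.4) = 0.4
not p: Łukasiewicz ¬ gives 1 − 0.4 = 0.6
(q ∨ not p) = max(0.17, 0.6) = 0.6
((not q ∧ p) ∨ (q ∨ not p)) = max(0.4, 0.6) = 0.6
((p → (not p → p)) → ((not q ∧ p) ∨ (q ∨ not p))): min(1, 1 − 1 + 0.6) = 0.6
not p: Łukasiewicz ¬ gives 1 − 0.4 = 0.6
(p ∨ not p) = max(0.4, 0.6) = 0.6
(((p → (not p → p)) → ((not q ∧ p) ∨ (q ∨ not p))) ∨ (p ∨ not p)) = max(0.6, 0.6) = 0.6
((((p → (not p → p)) → ((not q ∧ p) ∨ (q ∨ not p))) ∨ (p ∨ not p)) → q): min(1, 1 − 0.6 + 0.17) = 0.57
((p ∨ p) ∧ ((((p → (not p → p)) → ((not q ∧ p) ∨ (q ∨ not p))) ∨ (p ∨ not p)) → q)) = min(0.4, 0.57) = 0.4

0.40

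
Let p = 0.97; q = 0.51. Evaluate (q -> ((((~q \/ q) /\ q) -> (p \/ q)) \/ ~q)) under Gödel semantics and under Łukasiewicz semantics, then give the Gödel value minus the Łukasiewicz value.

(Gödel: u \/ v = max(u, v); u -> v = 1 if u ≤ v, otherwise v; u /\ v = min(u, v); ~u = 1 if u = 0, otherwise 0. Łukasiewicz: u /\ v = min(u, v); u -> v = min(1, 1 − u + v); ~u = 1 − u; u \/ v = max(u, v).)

0.00

Gödel evaluation:
  ~q: Gödel ¬ of 0.51 = 0 (operand ≠ 0)
  (~q \/ q) = max(0, 0.51) = 0.51
  ((~q \/ q) /\ q) = min(0.51, 0.51) = 0.51
  (p \/ q) = max(0.97, 0.51) = 0.97
  (((~q \/ q) /\ q) -> (p \/ q)): 0.51 ≤ 0.97, so result = 1
  ~q: Gödel ¬ of 0.51 = 0 (operand ≠ 0)
  ((((~q \/ q) /\ q) -> (p \/ q)) \/ ~q) = max(1, 0) = 1
  (q -> ((((~q \/ q) /\ q) -> (p \/ q)) \/ ~q)): 0.51 ≤ 1, so result = 1
  Gödel value = 1
Łukasiewicz evaluation:
  ~q: Łukasiewicz ¬ gives 1 − 0.51 = 0.49
  (~q \/ q) = max(0.49, 0.51) = 0.51
  ((~q \/ q) /\ q) = min(0.51, 0.51) = 0.51
  (p \/ q) = max(0.97, 0.51) = 0.97
  (((~q \/ q) /\ q) -> (p \/ q)): min(1, 1 − 0.51 + 0.97) = 1
  ~q: Łukasiewicz ¬ gives 1 − 0.51 = 0.49
  ((((~q \/ q) /\ q) -> (p \/ q)) \/ ~q) = max(1, 0.49) = 1
  (q -> ((((~q \/ q) /\ q) -> (p \/ q)) \/ ~q)): min(1, 1 − 0.51 + 1) = 1
  Łukasiewicz value = 1
Difference: 1 − 1 = 0.00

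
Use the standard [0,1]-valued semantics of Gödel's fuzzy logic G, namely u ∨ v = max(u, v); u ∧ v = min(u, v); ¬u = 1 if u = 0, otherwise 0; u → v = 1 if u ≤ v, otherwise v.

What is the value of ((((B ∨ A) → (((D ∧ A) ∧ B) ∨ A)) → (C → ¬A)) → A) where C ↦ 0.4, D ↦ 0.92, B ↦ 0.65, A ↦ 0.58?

1.00

(B ∨ A) = max(0.65, 0.58) = 0.65
(D ∧ A) = min(0.92, 0.58) = 0.58
((D ∧ A) ∧ B) = min(0.58, 0.65) = 0.58
(((D ∧ A) ∧ B) ∨ A) = max(0.58, 0.58) = 0.58
((B ∨ A) → (((D ∧ A) ∧ B) ∨ A)): 0.65 > 0.58, so result = 0.58
¬A: Gödel ¬ of 0.58 = 0 (operand ≠ 0)
(C → ¬A): 0.4 > 0, so result = 0
(((B ∨ A) → (((D ∧ A) ∧ B) ∨ A)) → (C → ¬A)): 0.58 > 0, so result = 0
((((B ∨ A) → (((D ∧ A) ∧ B) ∨ A)) → (C → ¬A)) → A): 0 ≤ 0.58, so result = 1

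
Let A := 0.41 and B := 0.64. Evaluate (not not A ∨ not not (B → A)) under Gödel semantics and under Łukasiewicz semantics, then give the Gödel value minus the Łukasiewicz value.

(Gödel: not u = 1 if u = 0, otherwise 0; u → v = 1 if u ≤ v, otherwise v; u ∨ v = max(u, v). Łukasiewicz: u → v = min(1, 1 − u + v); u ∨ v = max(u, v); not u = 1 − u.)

0.23

Gödel evaluation:
  not A: Gödel ¬ of 0.41 = 0 (operand ≠ 0)
  not not A: Gödel ¬ of 0 = 1 (operand is 0)
  (B → A): 0.64 > 0.41, so result = 0.41
  not (B → A): Gödel ¬ of 0.41 = 0 (operand ≠ 0)
  not not (B → A): Gödel ¬ of 0 = 1 (operand is 0)
  (not not A ∨ not not (B → A)) = max(1, 1) = 1
  Gödel value = 1
Łukasiewicz evaluation:
  not A: Łukasiewicz ¬ gives 1 − 0.41 = 0.59
  not not A: Łukasiewicz ¬ gives 1 − 0.59 = 0.41
  (B → A): min(1, 1 − 0.64 + 0.41) = 0.77
  not (B → A): Łukasiewicz ¬ gives 1 − 0.77 = 0.23
  not not (B → A): Łukasiewicz ¬ gives 1 − 0.23 = 0.77
  (not not A ∨ not not (B → A)) = max(0.41, 0.77) = 0.77
  Łukasiewicz value = 0.77
Difference: 1 − 0.77 = 0.23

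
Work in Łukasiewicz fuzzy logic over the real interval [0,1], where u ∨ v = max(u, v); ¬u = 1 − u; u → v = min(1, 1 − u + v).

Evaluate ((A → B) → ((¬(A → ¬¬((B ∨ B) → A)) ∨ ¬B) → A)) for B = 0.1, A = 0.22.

0.44

(A → B): min(1, 1 − 0.22 + 0.1) = 0.88
(B ∨ B) = max(0.1, 0.1) = 0.1
((B ∨ B) → A): min(1, 1 − 0.1 + 0.22) = 1
¬((B ∨ B) → A): Łukasiewicz ¬ gives 1 − 1 = 0
¬¬((B ∨ B) → A): Łukasiewicz ¬ gives 1 − 0 = 1
(A → ¬¬((B ∨ B) → A)): min(1, 1 − 0.22 + 1) = 1
¬(A → ¬¬((B ∨ B) → A)): Łukasiewicz ¬ gives 1 − 1 = 0
¬B: Łukasiewicz ¬ gives 1 − 0.1 = 0.9
(¬(A → ¬¬((B ∨ B) → A)) ∨ ¬B) = max(0, 0.9) = 0.9
((¬(A → ¬¬((B ∨ B) → A)) ∨ ¬B) → A): min(1, 1 − 0.9 + 0.22) = 0.32
((A → B) → ((¬(A → ¬¬((B ∨ B) → A)) ∨ ¬B) → A)): min(1, 1 − 0.88 + 0.32) = 0.44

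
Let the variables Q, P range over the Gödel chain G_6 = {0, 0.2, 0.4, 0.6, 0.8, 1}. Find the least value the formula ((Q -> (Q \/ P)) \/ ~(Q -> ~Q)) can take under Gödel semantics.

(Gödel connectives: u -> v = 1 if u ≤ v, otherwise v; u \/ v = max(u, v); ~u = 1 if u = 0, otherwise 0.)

Every assignment gives 1. For instance at Q = 0, P = 0:
  (Q \/ P) = max(0, 0) = 0
  (Q -> (Q \/ P)): 0 ≤ 0, so result = 1
  ~Q: Gödel ¬ of 0 = 1 (operand is 0)
  (Q -> ~Q): 0 ≤ 1, so result = 1
  ~(Q -> ~Q): Gödel ¬ of 1 = 0 (operand ≠ 0)
  ((Q -> (Q \/ P)) \/ ~(Q -> ~Q)) = max(1, 0) = 1
All 36 assignments give value 1 — the formula is a G_6-tautology.

1.00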